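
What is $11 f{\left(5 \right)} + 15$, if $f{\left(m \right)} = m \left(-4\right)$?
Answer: $-205$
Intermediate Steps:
$f{\left(m \right)} = - 4 m$
$11 f{\left(5 \right)} + 15 = 11 \left(\left(-4\right) 5\right) + 15 = 11 \left(-20\right) + 15 = -220 + 15 = -205$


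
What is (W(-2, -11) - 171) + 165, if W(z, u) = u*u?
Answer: 115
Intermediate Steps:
W(z, u) = u²
(W(-2, -11) - 171) + 165 = ((-11)² - 171) + 165 = (121 - 171) + 165 = -50 + 165 = 115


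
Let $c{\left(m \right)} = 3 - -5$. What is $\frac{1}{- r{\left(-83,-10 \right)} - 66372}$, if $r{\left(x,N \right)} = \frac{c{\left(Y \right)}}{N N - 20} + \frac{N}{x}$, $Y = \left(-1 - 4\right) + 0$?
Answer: $- \frac{830}{55088943} \approx -1.5067 \cdot 10^{-5}$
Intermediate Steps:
$Y = -5$ ($Y = -5 + 0 = -5$)
$c{\left(m \right)} = 8$ ($c{\left(m \right)} = 3 + 5 = 8$)
$r{\left(x,N \right)} = \frac{8}{-20 + N^{2}} + \frac{N}{x}$ ($r{\left(x,N \right)} = \frac{8}{N N - 20} + \frac{N}{x} = \frac{8}{N^{2} - 20} + \frac{N}{x} = \frac{8}{-20 + N^{2}} + \frac{N}{x}$)
$\frac{1}{- r{\left(-83,-10 \right)} - 66372} = \frac{1}{- \frac{\left(-10\right)^{3} - -200 + 8 \left(-83\right)}{\left(-83\right) \left(-20 + \left(-10\right)^{2}\right)} - 66372} = \frac{1}{- \frac{\left(-1\right) \left(-1000 + 200 - 664\right)}{83 \left(-20 + 100\right)} - 66372} = \frac{1}{- \frac{\left(-1\right) \left(-1464\right)}{83 \cdot 80} - 66372} = \frac{1}{\left(-1\right) \frac{183}{830} - 66372} = \frac{1}{- \frac{183}{830} - 66372} = \frac{1}{- \frac{55088943}{830}} = - \frac{830}{55088943}$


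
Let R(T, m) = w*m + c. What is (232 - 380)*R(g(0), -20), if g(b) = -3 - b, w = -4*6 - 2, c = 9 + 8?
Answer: -79476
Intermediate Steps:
c = 17
w = -26 (w = -24 - 2 = -26)
R(T, m) = 17 - 26*m (R(T, m) = -26*m + 17 = 17 - 26*m)
(232 - 380)*R(g(0), -20) = (232 - 380)*(17 - 26*(-20)) = -148*(17 + 520) = -148*537 = -79476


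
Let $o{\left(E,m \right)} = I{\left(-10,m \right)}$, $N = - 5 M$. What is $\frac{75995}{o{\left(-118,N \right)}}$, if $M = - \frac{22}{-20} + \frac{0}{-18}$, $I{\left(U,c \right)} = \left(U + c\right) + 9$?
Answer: $- \frac{151990}{13} \approx -11692.0$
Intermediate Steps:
$I{\left(U,c \right)} = 9 + U + c$
$M = \frac{11}{10}$ ($M = \left(-22\right) \left(- \frac{1}{20}\right) + 0 \left(- \frac{1}{18}\right) = \frac{11}{10} + 0 = \frac{11}{10} \approx 1.1$)
$N = - \frac{11}{2}$ ($N = \left(-5\right) \frac{11}{10} = - \frac{11}{2} \approx -5.5$)
$o{\left(E,m \right)} = -1 + m$ ($o{\left(E,m \right)} = 9 - 10 + m = -1 + m$)
$\frac{75995}{o{\left(-118,N \right)}} = \frac{75995}{-1 - \frac{11}{2}} = \frac{75995}{- \frac{13}{2}} = 75995 \left(- \frac{2}{13}\right) = - \frac{151990}{13}$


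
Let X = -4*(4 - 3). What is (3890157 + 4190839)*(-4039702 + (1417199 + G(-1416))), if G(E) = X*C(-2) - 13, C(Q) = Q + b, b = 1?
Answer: -21192508981952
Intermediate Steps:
X = -4 (X = -4*1 = -4)
C(Q) = 1 + Q (C(Q) = Q + 1 = 1 + Q)
G(E) = -9 (G(E) = -4*(1 - 2) - 13 = -4*(-1) - 13 = 4 - 13 = -9)
(3890157 + 4190839)*(-4039702 + (1417199 + G(-1416))) = (3890157 + 4190839)*(-4039702 + (1417199 - 9)) = 8080996*(-4039702 + 1417190) = 8080996*(-2622512) = -21192508981952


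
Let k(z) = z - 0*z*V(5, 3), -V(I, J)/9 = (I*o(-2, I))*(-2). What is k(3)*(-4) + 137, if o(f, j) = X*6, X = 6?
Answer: 125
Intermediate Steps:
o(f, j) = 36 (o(f, j) = 6*6 = 36)
V(I, J) = 648*I (V(I, J) = -9*I*36*(-2) = -9*36*I*(-2) = -(-648)*I = 648*I)
k(z) = z (k(z) = z - 0*z*648*5 = z - 0*3240 = z - 1*0 = z + 0 = z)
k(3)*(-4) + 137 = 3*(-4) + 137 = -12 + 137 = 125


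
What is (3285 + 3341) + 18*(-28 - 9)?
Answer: 5960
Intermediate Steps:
(3285 + 3341) + 18*(-28 - 9) = 6626 + 18*(-37) = 6626 - 666 = 5960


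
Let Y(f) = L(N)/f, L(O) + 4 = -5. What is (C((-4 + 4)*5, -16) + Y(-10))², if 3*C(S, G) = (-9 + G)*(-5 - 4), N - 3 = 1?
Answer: 576081/100 ≈ 5760.8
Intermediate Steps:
N = 4 (N = 3 + 1 = 4)
L(O) = -9 (L(O) = -4 - 5 = -9)
C(S, G) = 27 - 3*G (C(S, G) = ((-9 + G)*(-5 - 4))/3 = ((-9 + G)*(-9))/3 = (81 - 9*G)/3 = 27 - 3*G)
Y(f) = -9/f
(C((-4 + 4)*5, -16) + Y(-10))² = ((27 - 3*(-16)) - 9/(-10))² = ((27 + 48) - 9*(-⅒))² = (75 + 9/10)² = (759/10)² = 576081/100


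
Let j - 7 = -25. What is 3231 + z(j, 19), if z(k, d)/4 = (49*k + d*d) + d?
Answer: 1223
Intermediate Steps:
j = -18 (j = 7 - 25 = -18)
z(k, d) = 4*d + 4*d² + 196*k (z(k, d) = 4*((49*k + d*d) + d) = 4*((49*k + d²) + d) = 4*((d² + 49*k) + d) = 4*(d + d² + 49*k) = 4*d + 4*d² + 196*k)
3231 + z(j, 19) = 3231 + (4*19 + 4*19² + 196*(-18)) = 3231 + (76 + 4*361 - 3528) = 3231 + (76 + 1444 - 3528) = 3231 - 2008 = 1223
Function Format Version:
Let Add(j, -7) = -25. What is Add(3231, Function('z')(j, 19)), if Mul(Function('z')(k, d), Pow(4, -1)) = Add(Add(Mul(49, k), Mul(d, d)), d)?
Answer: 1223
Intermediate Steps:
j = -18 (j = Add(7, -25) = -18)
Function('z')(k, d) = Add(Mul(4, d), Mul(4, Pow(d, 2)), Mul(196, k)) (Function('z')(k, d) = Mul(4, Add(Add(Mul(49, k), Mul(d, d)), d)) = Mul(4, Add(Add(Mul(49, k), Pow(d, 2)), d)) = Mul(4, Add(Add(Pow(d, 2), Mul(49, k)), d)) = Mul(4, Add(d, Pow(d, 2), Mul(49, k))) = Add(Mul(4, d), Mul(4, Pow(d, 2)), Mul(196, k)))
Add(3231, Function('z')(j, 19)) = Add(3231, Add(Mul(4, 19), Mul(4, Pow(19, 2)), Mul(196, -18))) = Add(3231, Add(76, Mul(4, 361), -3528)) = Add(3231, Add(76, 1444, -3528)) = Add(3231, -2008) = 1223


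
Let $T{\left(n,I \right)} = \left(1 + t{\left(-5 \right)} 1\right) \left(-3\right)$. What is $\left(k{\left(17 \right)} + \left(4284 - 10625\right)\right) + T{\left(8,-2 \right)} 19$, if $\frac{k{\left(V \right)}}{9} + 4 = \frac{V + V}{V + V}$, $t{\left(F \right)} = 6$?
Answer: $-6767$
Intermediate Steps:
$k{\left(V \right)} = -27$ ($k{\left(V \right)} = -36 + 9 \frac{V + V}{V + V} = -36 + 9 \frac{2 V}{2 V} = -36 + 9 \cdot 2 V \frac{1}{2 V} = -36 + 9 \cdot 1 = -36 + 9 = -27$)
$T{\left(n,I \right)} = -21$ ($T{\left(n,I \right)} = \left(1 + 6 \cdot 1\right) \left(-3\right) = \left(1 + 6\right) \left(-3\right) = 7 \left(-3\right) = -21$)
$\left(k{\left(17 \right)} + \left(4284 - 10625\right)\right) + T{\left(8,-2 \right)} 19 = \left(-27 + \left(4284 - 10625\right)\right) - 399 = \left(-27 - 6341\right) - 399 = -6368 - 399 = -6767$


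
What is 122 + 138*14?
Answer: 2054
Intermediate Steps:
122 + 138*14 = 122 + 1932 = 2054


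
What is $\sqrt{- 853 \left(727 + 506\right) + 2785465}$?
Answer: $2 \sqrt{433429} \approx 1316.7$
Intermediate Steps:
$\sqrt{- 853 \left(727 + 506\right) + 2785465} = \sqrt{\left(-853\right) 1233 + 2785465} = \sqrt{-1051749 + 2785465} = \sqrt{1733716} = 2 \sqrt{433429}$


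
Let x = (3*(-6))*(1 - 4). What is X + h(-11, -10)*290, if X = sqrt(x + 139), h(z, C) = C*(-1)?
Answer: 2900 + sqrt(193) ≈ 2913.9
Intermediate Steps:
h(z, C) = -C
x = 54 (x = -18*(-3) = 54)
X = sqrt(193) (X = sqrt(54 + 139) = sqrt(193) ≈ 13.892)
X + h(-11, -10)*290 = sqrt(193) - 1*(-10)*290 = sqrt(193) + 10*290 = sqrt(193) + 2900 = 2900 + sqrt(193)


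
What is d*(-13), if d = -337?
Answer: 4381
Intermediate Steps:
d*(-13) = -337*(-13) = 4381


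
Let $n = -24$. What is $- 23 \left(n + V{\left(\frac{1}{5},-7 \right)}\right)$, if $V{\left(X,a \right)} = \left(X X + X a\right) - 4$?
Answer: $\frac{16882}{25} \approx 675.28$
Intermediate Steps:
$V{\left(X,a \right)} = -4 + X^{2} + X a$ ($V{\left(X,a \right)} = \left(X^{2} + X a\right) - 4 = -4 + X^{2} + X a$)
$- 23 \left(n + V{\left(\frac{1}{5},-7 \right)}\right) = - 23 \left(-24 + \left(-4 + \left(\frac{1}{5}\right)^{2} + \frac{1}{5} \left(-7\right)\right)\right) = - 23 \left(-24 - \frac{134}{25}\right) = \left(-23\right) \left(- \frac{734}{25}\right) = \frac{16882}{25}$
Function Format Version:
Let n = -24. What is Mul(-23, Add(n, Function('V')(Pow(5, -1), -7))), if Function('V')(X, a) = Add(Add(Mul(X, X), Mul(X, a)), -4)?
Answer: Rational(16882, 25) ≈ 675.28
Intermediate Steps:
Function('V')(X, a) = Add(-4, Pow(X, 2), Mul(X, a)) (Function('V')(X, a) = Add(Add(Pow(X, 2), Mul(X, a)), -4) = Add(-4, Pow(X, 2), Mul(X, a)))
Mul(-23, Add(n, Function('V')(Pow(5, -1), -7))) = Mul(-23, Add(-24, Add(-4, Pow(Pow(5, -1), 2), Mul(Pow(5, -1), -7)))) = Mul(-23, Add(-24, Add(-4, Pow(Rational(1, 5), 2), Mul(Rational(1, 5), -7)))) = Mul(-23, Add(-24, Add(-4, Rational(1, 25), Rational(-7, 5)))) = Mul(-23, Add(-24, Rational(-134, 25))) = Mul(-23, Rational(-734, 25)) = Rational(16882, 25)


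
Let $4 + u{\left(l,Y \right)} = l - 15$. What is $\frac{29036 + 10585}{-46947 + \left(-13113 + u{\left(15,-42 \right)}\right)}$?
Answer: $- \frac{39621}{60064} \approx -0.65965$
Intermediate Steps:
$u{\left(l,Y \right)} = -19 + l$ ($u{\left(l,Y \right)} = -4 + \left(l - 15\right) = -4 + \left(-15 + l\right) = -19 + l$)
$\frac{29036 + 10585}{-46947 + \left(-13113 + u{\left(15,-42 \right)}\right)} = \frac{29036 + 10585}{-46947 + \left(-13113 + \left(-19 + 15\right)\right)} = \frac{39621}{-46947 - 13117} = \frac{39621}{-60064} = 39621 \left(- \frac{1}{60064}\right) = - \frac{39621}{60064}$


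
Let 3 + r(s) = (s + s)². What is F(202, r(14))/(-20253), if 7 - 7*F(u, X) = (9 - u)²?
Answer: 12414/47257 ≈ 0.26269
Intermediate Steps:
r(s) = -3 + 4*s² (r(s) = -3 + (s + s)² = -3 + (2*s)² = -3 + 4*s²)
F(u, X) = 1 - (9 - u)²/7
F(202, r(14))/(-20253) = (1 - (-9 + 202)²/7)/(-20253) = (1 - ⅐*193²)*(-1/20253) = (1 - ⅐*37249)*(-1/20253) = (1 - 37249/7)*(-1/20253) = -37242/7*(-1/20253) = 12414/47257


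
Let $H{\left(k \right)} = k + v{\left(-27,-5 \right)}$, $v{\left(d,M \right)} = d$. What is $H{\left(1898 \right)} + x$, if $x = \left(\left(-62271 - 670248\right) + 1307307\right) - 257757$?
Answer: $318902$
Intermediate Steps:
$H{\left(k \right)} = -27 + k$ ($H{\left(k \right)} = k - 27 = -27 + k$)
$x = 317031$ ($x = \left(\left(-62271 - 670248\right) + 1307307\right) - 257757 = \left(-732519 + 1307307\right) - 257757 = 574788 - 257757 = 317031$)
$H{\left(1898 \right)} + x = \left(-27 + 1898\right) + 317031 = 1871 + 317031 = 318902$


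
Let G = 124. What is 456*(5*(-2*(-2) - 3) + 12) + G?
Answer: 7876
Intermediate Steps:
456*(5*(-2*(-2) - 3) + 12) + G = 456*(5*(-2*(-2) - 3) + 12) + 124 = 456*(5*(4 - 3) + 12) + 124 = 456*(5*1 + 12) + 124 = 456*(5 + 12) + 124 = 456*17 + 124 = 7752 + 124 = 7876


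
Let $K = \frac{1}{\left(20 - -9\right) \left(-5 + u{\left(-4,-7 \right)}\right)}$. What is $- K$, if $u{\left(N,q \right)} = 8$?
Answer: $- \frac{1}{87} \approx -0.011494$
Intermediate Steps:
$K = \frac{1}{87}$ ($K = \frac{1}{\left(20 - -9\right) \left(-5 + 8\right)} = \frac{1}{\left(20 + 9\right) 3} = \frac{1}{29 \cdot 3} = \frac{1}{87} \approx 0.011494$)
$- K = \left(-1\right) \frac{1}{87} = - \frac{1}{87}$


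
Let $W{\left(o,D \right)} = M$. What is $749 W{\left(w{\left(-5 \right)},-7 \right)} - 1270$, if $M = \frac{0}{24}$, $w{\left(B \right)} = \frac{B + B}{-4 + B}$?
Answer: $-1270$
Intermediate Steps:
$w{\left(B \right)} = \frac{2 B}{-4 + B}$
$M = 0$ ($M = 0 \cdot \frac{1}{24} = 0$)
$W{\left(o,D \right)} = 0$
$749 W{\left(w{\left(-5 \right)},-7 \right)} - 1270 = 749 \cdot 0 - 1270 = 0 - 1270 = -1270$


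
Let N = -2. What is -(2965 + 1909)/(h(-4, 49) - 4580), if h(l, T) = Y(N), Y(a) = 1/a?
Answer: 9748/9161 ≈ 1.0641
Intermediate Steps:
h(l, T) = -½ (h(l, T) = 1/(-2) = -½)
-(2965 + 1909)/(h(-4, 49) - 4580) = -(2965 + 1909)/(-½ - 4580) = -4874/(-9161/2) = -4874*(-2)/9161 = -1*(-9748/9161) = 9748/9161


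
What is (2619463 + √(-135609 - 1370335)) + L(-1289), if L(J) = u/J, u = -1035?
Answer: 3376488842/1289 + 2*I*√376486 ≈ 2.6195e+6 + 1227.2*I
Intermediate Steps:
L(J) = -1035/J
(2619463 + √(-135609 - 1370335)) + L(-1289) = (2619463 + √(-135609 - 1370335)) - 1035/(-1289) = (2619463 + √(-1505944)) - 1035*(-1/1289) = (2619463 + 2*I*√376486) + 1035/1289 = 3376488842/1289 + 2*I*√376486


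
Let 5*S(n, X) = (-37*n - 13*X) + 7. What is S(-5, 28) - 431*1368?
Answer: -2948212/5 ≈ -5.8964e+5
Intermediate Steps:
S(n, X) = 7/5 - 37*n/5 - 13*X/5 (S(n, X) = ((-37*n - 13*X) + 7)/5 = (7 - 37*n - 13*X)/5 = 7/5 - 37*n/5 - 13*X/5)
S(-5, 28) - 431*1368 = (7/5 - 37/5*(-5) - 13/5*28) - 431*1368 = (7/5 + 37 - 364/5) - 589608 = -172/5 - 589608 = -2948212/5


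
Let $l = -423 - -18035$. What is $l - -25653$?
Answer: $43265$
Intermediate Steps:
$l = 17612$ ($l = -423 + 18035 = 17612$)
$l - -25653 = 17612 - -25653 = 17612 + 25653 = 43265$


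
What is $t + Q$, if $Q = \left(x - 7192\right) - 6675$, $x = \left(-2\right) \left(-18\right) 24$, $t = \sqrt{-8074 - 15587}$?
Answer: $-13003 + 3 i \sqrt{2629} \approx -13003.0 + 153.82 i$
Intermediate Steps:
$t = 3 i \sqrt{2629}$ ($t = \sqrt{-23661} = 3 i \sqrt{2629} \approx 153.82 i$)
$x = 864$ ($x = 36 \cdot 24 = 864$)
$Q = -13003$ ($Q = \left(864 - 7192\right) - 6675 = -6328 - 6675 = -13003$)
$t + Q = 3 i \sqrt{2629} - 13003 = -13003 + 3 i \sqrt{2629}$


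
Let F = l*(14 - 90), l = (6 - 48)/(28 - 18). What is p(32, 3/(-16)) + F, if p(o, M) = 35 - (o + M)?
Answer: 25791/80 ≈ 322.39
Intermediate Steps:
l = -21/5 (l = -42/10 = -42*1/10 = -21/5 ≈ -4.2000)
p(o, M) = 35 - M - o (p(o, M) = 35 - (M + o) = 35 + (-M - o) = 35 - M - o)
F = 1596/5 (F = -21*(14 - 90)/5 = -21/5*(-76) = 1596/5 ≈ 319.20)
p(32, 3/(-16)) + F = (35 - 3/(-16) - 1*32) + 1596/5 = (35 - 3*(-1)/16 - 32) + 1596/5 = (35 - 1*(-3/16) - 32) + 1596/5 = (35 + 3/16 - 32) + 1596/5 = 51/16 + 1596/5 = 25791/80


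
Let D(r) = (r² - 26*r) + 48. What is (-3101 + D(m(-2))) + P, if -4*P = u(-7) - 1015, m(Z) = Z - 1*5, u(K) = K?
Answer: -5133/2 ≈ -2566.5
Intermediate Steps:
m(Z) = -5 + Z (m(Z) = Z - 5 = -5 + Z)
D(r) = 48 + r² - 26*r
P = 511/2 (P = -(-7 - 1015)/4 = -¼*(-1022) = 511/2 ≈ 255.50)
(-3101 + D(m(-2))) + P = (-3101 + (48 + (-5 - 2)² - 26*(-5 - 2))) + 511/2 = (-3101 + (48 + (-7)² - 26*(-7))) + 511/2 = (-3101 + (48 + 49 + 182)) + 511/2 = (-3101 + 279) + 511/2 = -2822 + 511/2 = -5133/2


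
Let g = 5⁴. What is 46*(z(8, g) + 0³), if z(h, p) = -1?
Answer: -46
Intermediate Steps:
g = 625
46*(z(8, g) + 0³) = 46*(-1 + 0³) = 46*(-1 + 0) = 46*(-1) = -46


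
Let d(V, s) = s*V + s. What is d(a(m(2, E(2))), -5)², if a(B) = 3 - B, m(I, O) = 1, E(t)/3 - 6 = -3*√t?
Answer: 225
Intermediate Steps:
E(t) = 18 - 9*√t (E(t) = 18 + 3*(-3*√t) = 18 - 9*√t)
d(V, s) = s + V*s (d(V, s) = V*s + s = s + V*s)
d(a(m(2, E(2))), -5)² = (-5*(1 + (3 - 1*1)))² = (-5*(1 + (3 - 1)))² = (-5*(1 + 2))² = (-5*3)² = (-15)² = 225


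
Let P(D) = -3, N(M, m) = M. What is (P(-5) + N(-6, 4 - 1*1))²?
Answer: 81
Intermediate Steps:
(P(-5) + N(-6, 4 - 1*1))² = (-3 - 6)² = (-9)² = 81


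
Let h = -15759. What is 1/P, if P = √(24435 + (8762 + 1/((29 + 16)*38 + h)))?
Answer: 3*√182006610443/233192326 ≈ 0.0054885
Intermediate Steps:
P = 2*√182006610443/4683 (P = √(24435 + (8762 + 1/((29 + 16)*38 - 15759))) = √(24435 + (8762 + 1/(45*38 - 15759))) = √(24435 + (8762 + 1/(1710 - 15759))) = √(24435 + (8762 + 1/(-14049))) = √(24435 + (8762 - 1/14049)) = √(24435 + 123097337/14049) = √(466384652/14049) = 2*√182006610443/4683 ≈ 182.20)
1/P = 1/(2*√182006610443/4683) = 3*√182006610443/233192326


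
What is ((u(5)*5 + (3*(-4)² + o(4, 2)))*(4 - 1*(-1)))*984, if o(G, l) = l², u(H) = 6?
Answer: 403440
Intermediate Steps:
((u(5)*5 + (3*(-4)² + o(4, 2)))*(4 - 1*(-1)))*984 = ((6*5 + (3*(-4)² + 2²))*(4 - 1*(-1)))*984 = ((30 + (3*16 + 4))*(4 + 1))*984 = ((30 + (48 + 4))*5)*984 = ((30 + 52)*5)*984 = (82*5)*984 = 410*984 = 403440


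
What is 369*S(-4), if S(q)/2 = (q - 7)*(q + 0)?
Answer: 32472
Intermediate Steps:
S(q) = 2*q*(-7 + q) (S(q) = 2*((q - 7)*(q + 0)) = 2*((-7 + q)*q) = 2*(q*(-7 + q)) = 2*q*(-7 + q))
369*S(-4) = 369*(2*(-4)*(-7 - 4)) = 369*(2*(-4)*(-11)) = 369*88 = 32472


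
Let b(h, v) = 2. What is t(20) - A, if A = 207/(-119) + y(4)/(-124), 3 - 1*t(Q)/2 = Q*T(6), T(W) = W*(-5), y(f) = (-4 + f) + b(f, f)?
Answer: 8910821/7378 ≈ 1207.8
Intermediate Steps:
y(f) = -2 + f (y(f) = (-4 + f) + 2 = -2 + f)
T(W) = -5*W
t(Q) = 6 + 60*Q (t(Q) = 6 - 2*Q*(-5*6) = 6 - 2*Q*(-30) = 6 - (-60)*Q = 6 + 60*Q)
A = -12953/7378 (A = 207/(-119) + (-2 + 4)/(-124) = 207*(-1/119) + 2*(-1/124) = -207/119 - 1/62 = -12953/7378 ≈ -1.7556)
t(20) - A = (6 + 60*20) - 1*(-12953/7378) = (6 + 1200) + 12953/7378 = 1206 + 12953/7378 = 8910821/7378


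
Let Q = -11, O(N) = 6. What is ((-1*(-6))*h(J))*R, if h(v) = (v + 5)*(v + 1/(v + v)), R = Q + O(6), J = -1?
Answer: 180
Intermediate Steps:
R = -5 (R = -11 + 6 = -5)
h(v) = (5 + v)*(v + 1/(2*v))
((-1*(-6))*h(J))*R = ((-1*(-6))*(½ + (-1)² + 5*(-1) + (5/2)/(-1)))*(-5) = (6*(½ + 1 - 5 + (5/2)*(-1)))*(-5) = (6*(½ + 1 - 5 - 5/2))*(-5) = (6*(-6))*(-5) = -36*(-5) = 180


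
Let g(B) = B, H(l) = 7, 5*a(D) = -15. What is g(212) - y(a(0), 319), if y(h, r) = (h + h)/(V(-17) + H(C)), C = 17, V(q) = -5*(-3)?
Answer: 2335/11 ≈ 212.27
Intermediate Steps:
V(q) = 15
a(D) = -3 (a(D) = (⅕)*(-15) = -3)
y(h, r) = h/11 (y(h, r) = (h + h)/(15 + 7) = (2*h)/22 = (2*h)*(1/22) = h/11)
g(212) - y(a(0), 319) = 212 - (-3)/11 = 212 - 1*(-3/11) = 212 + 3/11 = 2335/11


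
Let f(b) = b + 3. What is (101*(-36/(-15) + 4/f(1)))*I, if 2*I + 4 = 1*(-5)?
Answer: -15453/10 ≈ -1545.3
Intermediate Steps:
f(b) = 3 + b
I = -9/2 (I = -2 + (1*(-5))/2 = -2 + (½)*(-5) = -2 - 5/2 = -9/2 ≈ -4.5000)
(101*(-36/(-15) + 4/f(1)))*I = (101*(-36/(-15) + 4/(3 + 1)))*(-9/2) = (101*(-36*(-1/15) + 4/4))*(-9/2) = (101*(12/5 + 4*(¼)))*(-9/2) = (101*(12/5 + 1))*(-9/2) = (101*(17/5))*(-9/2) = (1717/5)*(-9/2) = -15453/10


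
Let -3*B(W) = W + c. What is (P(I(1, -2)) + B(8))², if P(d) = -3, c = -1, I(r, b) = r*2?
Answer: 256/9 ≈ 28.444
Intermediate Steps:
I(r, b) = 2*r
B(W) = ⅓ - W/3 (B(W) = -(W - 1)/3 = -(-1 + W)/3 = ⅓ - W/3)
(P(I(1, -2)) + B(8))² = (-3 + (⅓ - ⅓*8))² = (-3 + (⅓ - 8/3))² = (-3 - 7/3)² = (-16/3)² = 256/9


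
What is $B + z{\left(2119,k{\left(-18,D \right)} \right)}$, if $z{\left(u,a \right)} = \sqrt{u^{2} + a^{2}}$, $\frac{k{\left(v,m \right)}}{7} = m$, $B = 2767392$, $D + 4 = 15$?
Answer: $2767392 + \sqrt{4496090} \approx 2.7695 \cdot 10^{6}$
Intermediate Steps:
$D = 11$ ($D = -4 + 15 = 11$)
$k{\left(v,m \right)} = 7 m$
$z{\left(u,a \right)} = \sqrt{a^{2} + u^{2}}$
$B + z{\left(2119,k{\left(-18,D \right)} \right)} = 2767392 + \sqrt{\left(7 \cdot 11\right)^{2} + 2119^{2}} = 2767392 + \sqrt{77^{2} + 4490161} = 2767392 + \sqrt{5929 + 4490161} = 2767392 + \sqrt{4496090}$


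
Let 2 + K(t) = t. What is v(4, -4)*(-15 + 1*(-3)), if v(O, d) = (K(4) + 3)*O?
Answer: -360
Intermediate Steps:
K(t) = -2 + t
v(O, d) = 5*O (v(O, d) = ((-2 + 4) + 3)*O = (2 + 3)*O = 5*O)
v(4, -4)*(-15 + 1*(-3)) = (5*4)*(-15 + 1*(-3)) = 20*(-15 - 3) = 20*(-18) = -360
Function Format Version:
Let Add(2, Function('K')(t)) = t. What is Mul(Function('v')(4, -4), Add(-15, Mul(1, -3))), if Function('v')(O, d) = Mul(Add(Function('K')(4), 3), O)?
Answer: -360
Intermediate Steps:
Function('K')(t) = Add(-2, t)
Function('v')(O, d) = Mul(5, O) (Function('v')(O, d) = Mul(Add(Add(-2, 4), 3), O) = Mul(Add(2, 3), O) = Mul(5, O))
Mul(Function('v')(4, -4), Add(-15, Mul(1, -3))) = Mul(Mul(5, 4), Add(-15, Mul(1, -3))) = Mul(20, Add(-15, -3)) = Mul(20, -18) = -360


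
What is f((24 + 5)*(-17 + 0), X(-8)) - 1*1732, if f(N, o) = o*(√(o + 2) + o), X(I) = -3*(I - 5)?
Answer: -211 + 39*√41 ≈ 38.722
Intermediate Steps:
X(I) = 15 - 3*I (X(I) = -3*(-5 + I) = 15 - 3*I)
f(N, o) = o*(o + √(2 + o)) (f(N, o) = o*(√(2 + o) + o) = o*(o + √(2 + o)))
f((24 + 5)*(-17 + 0), X(-8)) - 1*1732 = (15 - 3*(-8))*((15 - 3*(-8)) + √(2 + (15 - 3*(-8)))) - 1*1732 = (15 + 24)*((15 + 24) + √(2 + (15 + 24))) - 1732 = 39*(39 + √(2 + 39)) - 1732 = 39*(39 + √41) - 1732 = (1521 + 39*√41) - 1732 = -211 + 39*√41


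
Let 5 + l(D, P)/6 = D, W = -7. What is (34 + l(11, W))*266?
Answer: 18620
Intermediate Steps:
l(D, P) = -30 + 6*D
(34 + l(11, W))*266 = (34 + (-30 + 6*11))*266 = (34 + (-30 + 66))*266 = (34 + 36)*266 = 70*266 = 18620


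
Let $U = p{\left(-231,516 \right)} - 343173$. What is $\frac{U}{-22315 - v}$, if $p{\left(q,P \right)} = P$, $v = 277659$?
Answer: $\frac{342657}{299974} \approx 1.1423$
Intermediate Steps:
$U = -342657$ ($U = 516 - 343173 = -342657$)
$\frac{U}{-22315 - v} = - \frac{342657}{-22315 - 277659} = - \frac{342657}{-299974} = \left(-342657\right) \left(- \frac{1}{299974}\right) = \frac{342657}{299974}$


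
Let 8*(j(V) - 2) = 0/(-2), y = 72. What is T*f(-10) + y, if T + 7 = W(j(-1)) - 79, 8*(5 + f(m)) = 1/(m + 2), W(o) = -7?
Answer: 34461/64 ≈ 538.45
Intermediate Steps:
j(V) = 2 (j(V) = 2 + (0/(-2))/8 = 2 + (0*(-½))/8 = 2 + (⅛)*0 = 2 + 0 = 2)
f(m) = -5 + 1/(8*(2 + m)) (f(m) = -5 + 1/(8*(m + 2)) = -5 + 1/(8*(2 + m)))
T = -93 (T = -7 + (-7 - 79) = -7 - 86 = -93)
T*f(-10) + y = -93*(-79 - 40*(-10))/(8*(2 - 10)) + 72 = -93*(-79 + 400)/(8*(-8)) + 72 = -93*(-1)*321/(8*8) + 72 = -93*(-321/64) + 72 = 29853/64 + 72 = 34461/64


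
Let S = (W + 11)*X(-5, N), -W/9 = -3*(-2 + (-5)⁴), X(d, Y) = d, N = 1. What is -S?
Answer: 84160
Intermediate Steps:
W = 16821 (W = -(-27)*(-2 + (-5)⁴) = -(-27)*(-2 + 625) = -(-27)*623 = -9*(-1869) = 16821)
S = -84160 (S = (16821 + 11)*(-5) = 16832*(-5) = -84160)
-S = -1*(-84160) = 84160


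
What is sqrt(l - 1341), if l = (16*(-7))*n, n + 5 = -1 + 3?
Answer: I*sqrt(1005) ≈ 31.702*I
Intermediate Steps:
n = -3 (n = -5 + (-1 + 3) = -5 + 2 = -3)
l = 336 (l = (16*(-7))*(-3) = -112*(-3) = 336)
sqrt(l - 1341) = sqrt(336 - 1341) = sqrt(-1005) = I*sqrt(1005)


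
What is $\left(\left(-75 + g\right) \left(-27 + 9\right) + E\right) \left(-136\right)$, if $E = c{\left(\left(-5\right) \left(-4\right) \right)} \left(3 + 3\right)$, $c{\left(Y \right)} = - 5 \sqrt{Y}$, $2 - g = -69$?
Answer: $-9792 + 8160 \sqrt{5} \approx 8454.3$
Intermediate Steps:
$g = 71$ ($g = 2 - -69 = 2 + 69 = 71$)
$E = - 60 \sqrt{5}$ ($E = - 5 \sqrt{\left(-5\right) \left(-4\right)} \left(3 + 3\right) = - 5 \sqrt{20} \cdot 6 = - 5 \cdot 2 \sqrt{5} \cdot 6 = - 10 \sqrt{5} \cdot 6 = - 60 \sqrt{5} \approx -134.16$)
$\left(\left(-75 + g\right) \left(-27 + 9\right) + E\right) \left(-136\right) = \left(\left(-75 + 71\right) \left(-27 + 9\right) - 60 \sqrt{5}\right) \left(-136\right) = \left(\left(-4\right) \left(-18\right) - 60 \sqrt{5}\right) \left(-136\right) = \left(72 - 60 \sqrt{5}\right) \left(-136\right) = -9792 + 8160 \sqrt{5}$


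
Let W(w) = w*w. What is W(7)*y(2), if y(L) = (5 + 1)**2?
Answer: 1764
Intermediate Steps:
W(w) = w**2
y(L) = 36 (y(L) = 6**2 = 36)
W(7)*y(2) = 7**2*36 = 49*36 = 1764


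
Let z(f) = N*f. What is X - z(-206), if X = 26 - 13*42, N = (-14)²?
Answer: 39856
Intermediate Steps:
N = 196
z(f) = 196*f
X = -520 (X = 26 - 546 = -520)
X - z(-206) = -520 - 196*(-206) = -520 - 1*(-40376) = -520 + 40376 = 39856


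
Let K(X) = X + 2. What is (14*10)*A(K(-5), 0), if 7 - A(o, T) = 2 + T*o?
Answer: 700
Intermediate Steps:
K(X) = 2 + X
A(o, T) = 5 - T*o (A(o, T) = 7 - (2 + T*o) = 7 + (-2 - T*o) = 5 - T*o)
(14*10)*A(K(-5), 0) = (14*10)*(5 - 1*0*(2 - 5)) = 140*(5 - 1*0*(-3)) = 140*(5 + 0) = 140*5 = 700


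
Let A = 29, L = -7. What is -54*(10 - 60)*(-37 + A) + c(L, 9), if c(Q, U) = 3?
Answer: -21597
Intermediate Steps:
-54*(10 - 60)*(-37 + A) + c(L, 9) = -54*(10 - 60)*(-37 + 29) + 3 = -(-2700)*(-8) + 3 = -54*400 + 3 = -21600 + 3 = -21597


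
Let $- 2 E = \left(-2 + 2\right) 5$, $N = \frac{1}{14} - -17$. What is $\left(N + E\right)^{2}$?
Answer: $\frac{57121}{196} \approx 291.43$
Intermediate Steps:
$N = \frac{239}{14}$ ($N = \frac{1}{14} + 17 = \frac{239}{14} \approx 17.071$)
$E = 0$ ($E = - \frac{\left(-2 + 2\right) 5}{2} = - \frac{0 \cdot 5}{2} = \left(- \frac{1}{2}\right) 0 = 0$)
$\left(N + E\right)^{2} = \left(\frac{239}{14} + 0\right)^{2} = \left(\frac{239}{14}\right)^{2} = \frac{57121}{196}$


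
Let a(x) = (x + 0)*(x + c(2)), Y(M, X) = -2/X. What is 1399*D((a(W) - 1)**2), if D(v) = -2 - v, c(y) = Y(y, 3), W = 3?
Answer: -53162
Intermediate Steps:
c(y) = -2/3
a(x) = x*(-2/3 + x) (a(x) = (x + 0)*(x - 2/3) = x*(-2/3 + x))
1399*D((a(W) - 1)**2) = 1399*(-2 - ((1/3)*3*(-2 + 3*3) - 1)**2) = 1399*(-2 - ((1/3)*3*(-2 + 9) - 1)**2) = 1399*(-2 - ((1/3)*3*7 - 1)**2) = 1399*(-2 - (7 - 1)**2) = 1399*(-2 - 1*6**2) = 1399*(-2 - 1*36) = 1399*(-2 - 36) = 1399*(-38) = -53162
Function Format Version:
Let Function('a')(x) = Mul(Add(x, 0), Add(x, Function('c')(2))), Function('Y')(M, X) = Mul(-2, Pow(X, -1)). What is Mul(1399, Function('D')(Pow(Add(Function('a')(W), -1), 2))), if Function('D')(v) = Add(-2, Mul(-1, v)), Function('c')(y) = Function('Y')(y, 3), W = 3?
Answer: -53162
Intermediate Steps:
Function('c')(y) = Rational(-2, 3) (Function('c')(y) = Mul(-2, Pow(3, -1)) = Mul(-2, Rational(1, 3)) = Rational(-2, 3))
Function('a')(x) = Mul(x, Add(Rational(-2, 3), x)) (Function('a')(x) = Mul(Add(x, 0), Add(x, Rational(-2, 3))) = Mul(x, Add(Rational(-2, 3), x)))
Mul(1399, Function('D')(Pow(Add(Function('a')(W), -1), 2))) = Mul(1399, Add(-2, Mul(-1, Pow(Add(Mul(Rational(1, 3), 3, Add(-2, Mul(3, 3))), -1), 2)))) = Mul(1399, Add(-2, Mul(-1, Pow(Add(Mul(Rational(1, 3), 3, Add(-2, 9)), -1), 2)))) = Mul(1399, Add(-2, Mul(-1, Pow(Add(Mul(Rational(1, 3), 3, 7), -1), 2)))) = Mul(1399, Add(-2, Mul(-1, Pow(Add(7, -1), 2)))) = Mul(1399, Add(-2, Mul(-1, Pow(6, 2)))) = Mul(1399, Add(-2, Mul(-1, 36))) = Mul(1399, Add(-2, -36)) = Mul(1399, -38) = -53162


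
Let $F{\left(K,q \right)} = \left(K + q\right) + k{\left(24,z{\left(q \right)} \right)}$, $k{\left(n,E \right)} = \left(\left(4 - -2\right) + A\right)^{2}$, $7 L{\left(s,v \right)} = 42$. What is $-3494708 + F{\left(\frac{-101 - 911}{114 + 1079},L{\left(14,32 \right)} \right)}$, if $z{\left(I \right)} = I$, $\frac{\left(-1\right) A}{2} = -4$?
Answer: $- \frac{4168946670}{1193} \approx -3.4945 \cdot 10^{6}$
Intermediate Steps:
$A = 8$ ($A = \left(-2\right) \left(-4\right) = 8$)
$L{\left(s,v \right)} = 6$ ($L{\left(s,v \right)} = \frac{1}{7} \cdot 42 = 6$)
$k{\left(n,E \right)} = 196$ ($k{\left(n,E \right)} = \left(\left(4 - -2\right) + 8\right)^{2} = \left(\left(4 + 2\right) + 8\right)^{2} = \left(6 + 8\right)^{2} = 14^{2} = 196$)
$F{\left(K,q \right)} = 196 + K + q$ ($F{\left(K,q \right)} = \left(K + q\right) + 196 = 196 + K + q$)
$-3494708 + F{\left(\frac{-101 - 911}{114 + 1079},L{\left(14,32 \right)} \right)} = -3494708 + \left(196 + \frac{-101 - 911}{114 + 1079} + 6\right) = -3494708 + \left(196 - \frac{1012}{1193} + 6\right) = -3494708 + \frac{239974}{1193} = - \frac{4168946670}{1193}$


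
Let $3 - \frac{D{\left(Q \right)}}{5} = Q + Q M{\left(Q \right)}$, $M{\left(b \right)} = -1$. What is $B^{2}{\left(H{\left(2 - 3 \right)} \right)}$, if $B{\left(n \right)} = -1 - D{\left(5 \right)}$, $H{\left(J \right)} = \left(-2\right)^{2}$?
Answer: $256$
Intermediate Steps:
$H{\left(J \right)} = 4$
$D{\left(Q \right)} = 15$ ($D{\left(Q \right)} = 15 - 5 \left(Q + Q \left(-1\right)\right) = 15 - 5 \left(Q - Q\right) = 15 - 0 = 15 + 0 = 15$)
$B{\left(n \right)} = -16$ ($B{\left(n \right)} = -1 - 15 = -16$)
$B^{2}{\left(H{\left(2 - 3 \right)} \right)} = \left(-16\right)^{2} = 256$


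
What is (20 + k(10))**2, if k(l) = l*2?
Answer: 1600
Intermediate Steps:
k(l) = 2*l
(20 + k(10))**2 = (20 + 2*10)**2 = (20 + 20)**2 = 40**2 = 1600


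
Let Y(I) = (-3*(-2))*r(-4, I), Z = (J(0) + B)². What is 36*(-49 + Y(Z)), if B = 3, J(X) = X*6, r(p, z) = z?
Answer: 180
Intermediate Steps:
J(X) = 6*X
Z = 9 (Z = (6*0 + 3)² = (0 + 3)² = 3² = 9)
Y(I) = 6*I (Y(I) = (-3*(-2))*I = 6*I)
36*(-49 + Y(Z)) = 36*(-49 + 6*9) = 36*(-49 + 54) = 36*5 = 180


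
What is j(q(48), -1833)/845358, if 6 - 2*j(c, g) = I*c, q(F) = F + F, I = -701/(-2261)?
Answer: -8955/637118146 ≈ -1.4055e-5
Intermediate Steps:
I = 701/2261 (I = -701*(-1/2261) = 701/2261 ≈ 0.31004)
q(F) = 2*F
j(c, g) = 3 - 701*c/4522
j(q(48), -1833)/845358 = (3 - 701*48/2261)/845358 = (3 - 701/4522*96)*(1/845358) = (3 - 33648/2261)*(1/845358) = -26865/2261*1/845358 = -8955/637118146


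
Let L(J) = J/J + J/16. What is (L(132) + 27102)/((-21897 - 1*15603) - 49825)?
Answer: -21689/69860 ≈ -0.31046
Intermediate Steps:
L(J) = 1 + J/16 (L(J) = 1 + J*(1/16) = 1 + J/16)
(L(132) + 27102)/((-21897 - 1*15603) - 49825) = ((1 + (1/16)*132) + 27102)/((-21897 - 1*15603) - 49825) = ((1 + 33/4) + 27102)/((-21897 - 15603) - 49825) = (37/4 + 27102)/(-37500 - 49825) = (108445/4)/(-87325) = (108445/4)*(-1/87325) = -21689/69860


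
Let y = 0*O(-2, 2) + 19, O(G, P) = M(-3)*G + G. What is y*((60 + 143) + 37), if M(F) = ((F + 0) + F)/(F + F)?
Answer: 4560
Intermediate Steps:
M(F) = 1 (M(F) = (F + F)/((2*F)) = (2*F)*(1/(2*F)) = 1)
O(G, P) = 2*G (O(G, P) = 1*G + G = G + G = 2*G)
y = 19 (y = 0*(2*(-2)) + 19 = 0*(-4) + 19 = 0 + 19 = 19)
y*((60 + 143) + 37) = 19*((60 + 143) + 37) = 19*(203 + 37) = 19*240 = 4560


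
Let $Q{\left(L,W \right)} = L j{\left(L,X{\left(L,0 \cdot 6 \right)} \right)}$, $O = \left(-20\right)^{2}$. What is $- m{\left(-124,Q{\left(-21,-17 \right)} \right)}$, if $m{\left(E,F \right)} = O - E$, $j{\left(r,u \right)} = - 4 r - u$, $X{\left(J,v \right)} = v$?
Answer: $-524$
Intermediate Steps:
$j{\left(r,u \right)} = - u - 4 r$
$O = 400$
$Q{\left(L,W \right)} = - 4 L^{2}$ ($Q{\left(L,W \right)} = L \left(- 0 \cdot 6 - 4 L\right) = L \left(\left(-1\right) 0 - 4 L\right) = L \left(0 - 4 L\right) = L \left(- 4 L\right) = - 4 L^{2}$)
$m{\left(E,F \right)} = 400 - E$
$- m{\left(-124,Q{\left(-21,-17 \right)} \right)} = - (400 - -124) = - (400 + 124) = \left(-1\right) 524 = -524$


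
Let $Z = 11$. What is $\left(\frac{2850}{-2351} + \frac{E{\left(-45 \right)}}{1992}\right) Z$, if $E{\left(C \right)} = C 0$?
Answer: $- \frac{31350}{2351} \approx -13.335$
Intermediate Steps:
$E{\left(C \right)} = 0$
$\left(\frac{2850}{-2351} + \frac{E{\left(-45 \right)}}{1992}\right) Z = \left(\frac{2850}{-2351} + \frac{0}{1992}\right) 11 = \left(2850 \left(- \frac{1}{2351}\right) + 0 \cdot \frac{1}{1992}\right) 11 = \left(- \frac{2850}{2351} + 0\right) 11 = \left(- \frac{2850}{2351}\right) 11 = - \frac{31350}{2351}$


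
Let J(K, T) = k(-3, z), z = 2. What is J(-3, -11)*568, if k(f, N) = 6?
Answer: 3408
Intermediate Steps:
J(K, T) = 6
J(-3, -11)*568 = 6*568 = 3408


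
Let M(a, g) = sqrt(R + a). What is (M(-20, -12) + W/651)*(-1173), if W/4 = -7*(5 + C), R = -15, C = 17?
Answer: 34408/31 - 1173*I*sqrt(35) ≈ 1109.9 - 6939.6*I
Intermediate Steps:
M(a, g) = sqrt(-15 + a)
W = -616 (W = 4*(-7*(5 + 17)) = 4*(-7*22) = 4*(-154) = -616)
(M(-20, -12) + W/651)*(-1173) = (sqrt(-15 - 20) - 616/651)*(-1173) = (sqrt(-35) - 616*1/651)*(-1173) = (I*sqrt(35) - 88/93)*(-1173) = (-88/93 + I*sqrt(35))*(-1173) = 34408/31 - 1173*I*sqrt(35)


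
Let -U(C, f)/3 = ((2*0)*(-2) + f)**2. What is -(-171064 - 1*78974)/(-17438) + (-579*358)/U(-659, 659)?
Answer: -53690945753/3786496039 ≈ -14.180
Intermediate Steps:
U(C, f) = -3*f**2 (U(C, f) = -3*((2*0)*(-2) + f)**2 = -3*(0*(-2) + f)**2 = -3*(0 + f)**2 = -3*f**2)
-(-171064 - 1*78974)/(-17438) + (-579*358)/U(-659, 659) = -(-171064 - 1*78974)/(-17438) + (-579*358)/((-3*659**2)) = -(-171064 - 78974)*(-1/17438) - 207282/((-3*434281)) = -1*(-250038)*(-1/17438) - 207282/(-1302843) = 250038*(-1/17438) - 207282*(-1/1302843) = -125019/8719 + 69094/434281 = -53690945753/3786496039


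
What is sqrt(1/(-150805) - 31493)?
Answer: I*sqrt(716218467902130)/150805 ≈ 177.46*I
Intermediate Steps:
sqrt(1/(-150805) - 31493) = sqrt(-1/150805 - 31493) = sqrt(-4749301866/150805) = I*sqrt(716218467902130)/150805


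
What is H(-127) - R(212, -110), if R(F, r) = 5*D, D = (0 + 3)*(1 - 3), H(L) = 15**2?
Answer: 255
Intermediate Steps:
H(L) = 225
D = -6 (D = 3*(-2) = -6)
R(F, r) = -30 (R(F, r) = 5*(-6) = -30)
H(-127) - R(212, -110) = 225 - 1*(-30) = 225 + 30 = 255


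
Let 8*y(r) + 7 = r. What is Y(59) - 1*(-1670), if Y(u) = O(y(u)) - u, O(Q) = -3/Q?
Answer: 20937/13 ≈ 1610.5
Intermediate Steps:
y(r) = -7/8 + r/8
Y(u) = -u - 3/(-7/8 + u/8) (Y(u) = -3/(-7/8 + u/8) - u = -u - 3/(-7/8 + u/8))
Y(59) - 1*(-1670) = (-24 - 1*59*(-7 + 59))/(-7 + 59) - 1*(-1670) = (-24 - 1*59*52)/52 + 1670 = (-24 - 3068)/52 + 1670 = (1/52)*(-3092) + 1670 = -773/13 + 1670 = 20937/13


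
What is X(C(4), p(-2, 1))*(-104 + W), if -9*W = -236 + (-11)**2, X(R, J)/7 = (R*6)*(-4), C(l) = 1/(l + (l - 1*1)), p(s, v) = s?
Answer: 6568/3 ≈ 2189.3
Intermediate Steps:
C(l) = 1/(-1 + 2*l) (C(l) = 1/(l + (l - 1)) = 1/(l + (-1 + l)) = 1/(-1 + 2*l))
X(R, J) = -168*R (X(R, J) = 7*((R*6)*(-4)) = 7*((6*R)*(-4)) = 7*(-24*R) = -168*R)
W = 115/9 (W = -(-236 + (-11)**2)/9 = -(-236 + 121)/9 = -1/9*(-115) = 115/9 ≈ 12.778)
X(C(4), p(-2, 1))*(-104 + W) = (-168/(-1 + 2*4))*(-104 + 115/9) = -168/(-1 + 8)*(-821/9) = -168/7*(-821/9) = -168*1/7*(-821/9) = -24*(-821/9) = 6568/3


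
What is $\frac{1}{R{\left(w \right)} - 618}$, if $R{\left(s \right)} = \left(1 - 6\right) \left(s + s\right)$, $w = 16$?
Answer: $- \frac{1}{778} \approx -0.0012853$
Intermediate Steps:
$R{\left(s \right)} = - 10 s$ ($R{\left(s \right)} = - 5 \cdot 2 s = - 10 s$)
$\frac{1}{R{\left(w \right)} - 618} = \frac{1}{\left(-10\right) 16 - 618} = \frac{1}{-160 - 618} = \frac{1}{-778} = - \frac{1}{778}$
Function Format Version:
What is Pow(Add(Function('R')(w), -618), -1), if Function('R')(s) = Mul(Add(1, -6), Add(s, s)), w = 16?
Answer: Rational(-1, 778) ≈ -0.0012853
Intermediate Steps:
Function('R')(s) = Mul(-10, s) (Function('R')(s) = Mul(-5, Mul(2, s)) = Mul(-10, s))
Pow(Add(Function('R')(w), -618), -1) = Pow(Add(Mul(-10, 16), -618), -1) = Pow(Add(-160, -618), -1) = Pow(-778, -1) = Rational(-1, 778)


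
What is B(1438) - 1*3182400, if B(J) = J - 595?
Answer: -3181557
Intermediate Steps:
B(J) = -595 + J
B(1438) - 1*3182400 = (-595 + 1438) - 1*3182400 = 843 - 3182400 = -3181557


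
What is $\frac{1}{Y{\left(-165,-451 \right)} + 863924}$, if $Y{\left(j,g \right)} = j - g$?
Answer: $\frac{1}{864210} \approx 1.1571 \cdot 10^{-6}$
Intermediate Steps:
$\frac{1}{Y{\left(-165,-451 \right)} + 863924} = \frac{1}{\left(-165 - -451\right) + 863924} = \frac{1}{\left(-165 + 451\right) + 863924} = \frac{1}{286 + 863924} = \frac{1}{864210}$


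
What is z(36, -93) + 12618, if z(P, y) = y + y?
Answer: 12432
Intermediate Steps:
z(P, y) = 2*y
z(36, -93) + 12618 = 2*(-93) + 12618 = -186 + 12618 = 12432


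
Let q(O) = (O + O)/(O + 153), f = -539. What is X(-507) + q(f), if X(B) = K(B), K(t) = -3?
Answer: -40/193 ≈ -0.20725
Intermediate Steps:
q(O) = 2*O/(153 + O) (q(O) = (2*O)/(153 + O) = 2*O/(153 + O))
X(B) = -3
X(-507) + q(f) = -3 + 2*(-539)/(153 - 539) = -3 + 2*(-539)/(-386) = -3 + 2*(-539)*(-1/386) = -3 + 539/193 = -40/193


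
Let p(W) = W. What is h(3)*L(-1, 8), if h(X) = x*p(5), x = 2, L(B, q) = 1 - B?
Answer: 20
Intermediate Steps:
h(X) = 10 (h(X) = 2*5 = 10)
h(3)*L(-1, 8) = 10*(1 - 1*(-1)) = 10*(1 + 1) = 10*2 = 20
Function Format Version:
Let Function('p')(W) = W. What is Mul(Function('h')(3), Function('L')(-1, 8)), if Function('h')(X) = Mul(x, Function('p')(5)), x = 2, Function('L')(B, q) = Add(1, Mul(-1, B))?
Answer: 20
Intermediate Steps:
Function('h')(X) = 10 (Function('h')(X) = Mul(2, 5) = 10)
Mul(Function('h')(3), Function('L')(-1, 8)) = Mul(10, Add(1, Mul(-1, -1))) = Mul(10, Add(1, 1)) = Mul(10, 2) = 20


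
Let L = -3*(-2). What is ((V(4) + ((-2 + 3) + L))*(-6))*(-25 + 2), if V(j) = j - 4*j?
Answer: -690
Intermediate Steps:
L = 6
V(j) = -3*j
((V(4) + ((-2 + 3) + L))*(-6))*(-25 + 2) = ((-3*4 + ((-2 + 3) + 6))*(-6))*(-25 + 2) = ((-12 + (1 + 6))*(-6))*(-23) = ((-12 + 7)*(-6))*(-23) = -5*(-6)*(-23) = 30*(-23) = -690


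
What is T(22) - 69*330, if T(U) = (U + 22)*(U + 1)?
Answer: -21758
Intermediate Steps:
T(U) = (1 + U)*(22 + U) (T(U) = (22 + U)*(1 + U) = (1 + U)*(22 + U))
T(22) - 69*330 = (22 + 22² + 23*22) - 69*330 = (22 + 484 + 506) - 22770 = 1012 - 22770 = -21758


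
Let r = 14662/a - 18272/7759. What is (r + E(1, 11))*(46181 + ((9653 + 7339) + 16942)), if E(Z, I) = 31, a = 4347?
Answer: 4119870525155/1606113 ≈ 2.5651e+6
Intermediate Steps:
r = 34334074/33728373 (r = 14662/4347 - 18272/7759 = 34334074/33728373 ≈ 1.0180)
(r + E(1, 11))*(46181 + ((9653 + 7339) + 16942)) = (34334074/33728373 + 31)*(46181 + ((9653 + 7339) + 16942)) = 1079913637*(46181 + (16992 + 16942))/33728373 = 1079913637*(46181 + 33934)/33728373 = (1079913637/33728373)*80115 = 4119870525155/1606113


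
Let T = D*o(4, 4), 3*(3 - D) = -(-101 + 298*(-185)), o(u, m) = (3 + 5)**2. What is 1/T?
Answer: -3/3534208 ≈ -8.4885e-7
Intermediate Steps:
o(u, m) = 64 (o(u, m) = 8**2 = 64)
D = -55222/3 (D = 3 - (-1)*(-101 + 298*(-185))/3 = 3 - (-1)*(-101 - 55130)/3 = 3 - (-1)*(-55231)/3 = 3 - 1/3*55231 = 3 - 55231/3 = -55222/3 ≈ -18407.)
T = -3534208/3 (T = -55222/3*64 = -3534208/3 ≈ -1.1781e+6)
1/T = 1/(-3534208/3) = -3/3534208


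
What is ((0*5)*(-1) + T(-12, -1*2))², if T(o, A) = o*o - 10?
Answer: 17956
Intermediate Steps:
T(o, A) = -10 + o² (T(o, A) = o² - 10 = -10 + o²)
((0*5)*(-1) + T(-12, -1*2))² = ((0*5)*(-1) + (-10 + (-12)²))² = (0*(-1) + (-10 + 144))² = (0 + 134)² = 134² = 17956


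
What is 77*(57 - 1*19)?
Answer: 2926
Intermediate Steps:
77*(57 - 1*19) = 77*(57 - 19) = 77*38 = 2926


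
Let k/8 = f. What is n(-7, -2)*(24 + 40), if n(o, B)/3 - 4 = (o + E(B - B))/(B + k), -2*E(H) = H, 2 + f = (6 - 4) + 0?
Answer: 1440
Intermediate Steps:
f = 0 (f = -2 + ((6 - 4) + 0) = -2 + (2 + 0) = -2 + 2 = 0)
k = 0 (k = 8*0 = 0)
E(H) = -H/2
n(o, B) = 12 + 3*o/B (n(o, B) = 12 + 3*((o - (B - B)/2)/(B + 0)) = 12 + 3*((o - ½*0)/B) = 12 + 3*((o + 0)/B) = 12 + 3*(o/B) = 12 + 3*o/B)
n(-7, -2)*(24 + 40) = (12 + 3*(-7)/(-2))*(24 + 40) = (12 + 3*(-7)*(-½))*64 = (12 + 21/2)*64 = (45/2)*64 = 1440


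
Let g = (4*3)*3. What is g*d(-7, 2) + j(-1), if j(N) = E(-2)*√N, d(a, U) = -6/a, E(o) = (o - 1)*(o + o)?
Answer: 216/7 + 12*I ≈ 30.857 + 12.0*I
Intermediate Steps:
E(o) = 2*o*(-1 + o) (E(o) = (-1 + o)*(2*o) = 2*o*(-1 + o))
g = 36 (g = 12*3 = 36)
j(N) = 12*√N (j(N) = (2*(-2)*(-1 - 2))*√N = (2*(-2)*(-3))*√N = 12*√N)
g*d(-7, 2) + j(-1) = 36*(-6/(-7)) + 12*√(-1) = 36*(-6*(-⅐)) + 12*I = 36*(6/7) + 12*I = 216/7 + 12*I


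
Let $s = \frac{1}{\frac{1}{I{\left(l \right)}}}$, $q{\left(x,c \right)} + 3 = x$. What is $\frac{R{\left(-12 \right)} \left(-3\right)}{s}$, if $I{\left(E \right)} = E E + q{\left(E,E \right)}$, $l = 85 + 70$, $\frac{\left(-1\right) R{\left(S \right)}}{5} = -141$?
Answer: $- \frac{705}{8059} \approx -0.08748$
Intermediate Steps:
$R{\left(S \right)} = 705$ ($R{\left(S \right)} = \left(-5\right) \left(-141\right) = 705$)
$l = 155$
$q{\left(x,c \right)} = -3 + x$
$I{\left(E \right)} = -3 + E + E^{2}$ ($I{\left(E \right)} = E E + \left(-3 + E\right) = E^{2} + \left(-3 + E\right) = -3 + E + E^{2}$)
$s = 24177$ ($s = \frac{1}{\frac{1}{-3 + 155 + 155^{2}}} = \frac{1}{\frac{1}{-3 + 155 + 24025}} = \frac{1}{\frac{1}{24177}} = 24177$)
$\frac{R{\left(-12 \right)} \left(-3\right)}{s} = \frac{705 \left(-3\right)}{24177} = \left(-2115\right) \frac{1}{24177} = - \frac{705}{8059}$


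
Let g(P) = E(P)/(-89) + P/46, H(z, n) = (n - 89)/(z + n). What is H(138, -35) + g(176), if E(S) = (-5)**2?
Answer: 493643/210841 ≈ 2.3413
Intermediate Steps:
H(z, n) = (-89 + n)/(n + z)
E(S) = 25
g(P) = -25/89 + P/46 (g(P) = 25/(-89) + P/46 = 25*(-1/89) + P*(1/46) = -25/89 + P/46)
H(138, -35) + g(176) = (-89 - 35)/(-35 + 138) + (-25/89 + (1/46)*176) = -124/103 + (-25/89 + 88/23) = (1/103)*(-124) + 7257/2047 = -124/103 + 7257/2047 = 493643/210841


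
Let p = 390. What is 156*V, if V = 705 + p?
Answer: 170820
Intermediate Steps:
V = 1095 (V = 705 + 390 = 1095)
156*V = 156*1095 = 170820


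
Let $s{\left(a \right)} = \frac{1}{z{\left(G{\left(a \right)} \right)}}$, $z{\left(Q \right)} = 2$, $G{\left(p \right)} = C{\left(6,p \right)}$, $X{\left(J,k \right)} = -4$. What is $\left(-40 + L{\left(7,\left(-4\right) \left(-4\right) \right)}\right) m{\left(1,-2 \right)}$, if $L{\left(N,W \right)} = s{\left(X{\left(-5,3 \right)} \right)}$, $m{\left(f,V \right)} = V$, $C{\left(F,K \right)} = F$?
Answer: $79$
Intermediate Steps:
$G{\left(p \right)} = 6$
$s{\left(a \right)} = \frac{1}{2}$
$L{\left(N,W \right)} = \frac{1}{2}$
$\left(-40 + L{\left(7,\left(-4\right) \left(-4\right) \right)}\right) m{\left(1,-2 \right)} = \left(-40 + \frac{1}{2}\right) \left(-2\right) = \left(- \frac{79}{2}\right) \left(-2\right) = 79$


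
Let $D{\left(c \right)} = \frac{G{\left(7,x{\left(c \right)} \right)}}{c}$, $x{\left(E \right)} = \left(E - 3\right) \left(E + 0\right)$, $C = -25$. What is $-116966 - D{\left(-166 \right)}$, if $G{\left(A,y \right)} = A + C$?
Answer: $- \frac{9708187}{83} \approx -1.1697 \cdot 10^{5}$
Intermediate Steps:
$x{\left(E \right)} = E \left(-3 + E\right)$ ($x{\left(E \right)} = \left(-3 + E\right) E = E \left(-3 + E\right)$)
$G{\left(A,y \right)} = -25 + A$ ($G{\left(A,y \right)} = A - 25 = -25 + A$)
$D{\left(c \right)} = - \frac{18}{c}$ ($D{\left(c \right)} = \frac{-25 + 7}{c} = - \frac{18}{c}$)
$-116966 - D{\left(-166 \right)} = -116966 - - \frac{18}{-166} = -116966 - \left(-18\right) \left(- \frac{1}{166}\right) = -116966 - \frac{9}{83} = - \frac{9708187}{83}$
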